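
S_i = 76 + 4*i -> [76, 80, 84, 88, 92]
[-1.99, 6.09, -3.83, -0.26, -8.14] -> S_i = Random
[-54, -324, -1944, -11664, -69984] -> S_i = -54*6^i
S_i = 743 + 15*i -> [743, 758, 773, 788, 803]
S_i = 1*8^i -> [1, 8, 64, 512, 4096]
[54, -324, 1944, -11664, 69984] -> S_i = 54*-6^i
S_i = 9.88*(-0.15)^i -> [9.88, -1.48, 0.22, -0.03, 0.01]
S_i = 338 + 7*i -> [338, 345, 352, 359, 366]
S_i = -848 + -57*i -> [-848, -905, -962, -1019, -1076]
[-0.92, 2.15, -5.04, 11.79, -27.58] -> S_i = -0.92*(-2.34)^i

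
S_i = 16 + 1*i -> [16, 17, 18, 19, 20]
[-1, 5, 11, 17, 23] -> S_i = -1 + 6*i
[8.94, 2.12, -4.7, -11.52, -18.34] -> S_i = 8.94 + -6.82*i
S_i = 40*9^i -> [40, 360, 3240, 29160, 262440]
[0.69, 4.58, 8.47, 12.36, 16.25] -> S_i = 0.69 + 3.89*i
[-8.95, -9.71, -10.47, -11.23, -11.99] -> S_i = -8.95 + -0.76*i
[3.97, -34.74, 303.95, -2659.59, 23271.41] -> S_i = 3.97*(-8.75)^i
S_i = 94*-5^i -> [94, -470, 2350, -11750, 58750]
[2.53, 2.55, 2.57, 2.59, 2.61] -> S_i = 2.53 + 0.02*i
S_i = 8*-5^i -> [8, -40, 200, -1000, 5000]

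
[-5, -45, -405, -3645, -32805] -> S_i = -5*9^i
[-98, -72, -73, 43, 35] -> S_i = Random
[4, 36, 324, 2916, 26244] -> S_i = 4*9^i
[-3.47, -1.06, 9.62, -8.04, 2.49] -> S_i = Random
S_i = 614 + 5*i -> [614, 619, 624, 629, 634]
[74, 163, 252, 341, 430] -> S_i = 74 + 89*i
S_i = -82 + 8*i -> [-82, -74, -66, -58, -50]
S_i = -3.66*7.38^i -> [-3.66, -27.01, -199.34, -1471.13, -10856.92]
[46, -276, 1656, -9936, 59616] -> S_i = 46*-6^i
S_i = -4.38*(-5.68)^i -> [-4.38, 24.88, -141.31, 802.64, -4558.98]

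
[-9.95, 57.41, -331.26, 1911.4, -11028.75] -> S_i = -9.95*(-5.77)^i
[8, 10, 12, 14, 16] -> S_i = 8 + 2*i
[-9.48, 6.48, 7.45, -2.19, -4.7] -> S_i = Random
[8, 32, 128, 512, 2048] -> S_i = 8*4^i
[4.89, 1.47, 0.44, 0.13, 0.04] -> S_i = 4.89*0.30^i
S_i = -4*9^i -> [-4, -36, -324, -2916, -26244]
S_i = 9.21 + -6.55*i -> [9.21, 2.66, -3.89, -10.44, -16.99]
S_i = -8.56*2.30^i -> [-8.56, -19.69, -45.28, -104.15, -239.54]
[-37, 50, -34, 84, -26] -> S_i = Random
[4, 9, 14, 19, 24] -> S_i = 4 + 5*i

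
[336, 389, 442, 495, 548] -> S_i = 336 + 53*i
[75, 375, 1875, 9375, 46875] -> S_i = 75*5^i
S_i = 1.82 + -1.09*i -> [1.82, 0.73, -0.36, -1.45, -2.54]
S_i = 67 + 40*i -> [67, 107, 147, 187, 227]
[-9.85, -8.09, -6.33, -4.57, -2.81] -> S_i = -9.85 + 1.76*i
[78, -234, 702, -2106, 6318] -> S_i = 78*-3^i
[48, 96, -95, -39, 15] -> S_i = Random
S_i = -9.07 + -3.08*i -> [-9.07, -12.15, -15.23, -18.31, -21.39]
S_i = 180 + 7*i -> [180, 187, 194, 201, 208]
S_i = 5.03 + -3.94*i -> [5.03, 1.09, -2.85, -6.79, -10.73]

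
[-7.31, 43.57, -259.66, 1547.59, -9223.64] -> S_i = -7.31*(-5.96)^i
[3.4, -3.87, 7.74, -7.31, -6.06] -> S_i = Random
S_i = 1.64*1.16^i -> [1.64, 1.9, 2.21, 2.56, 2.97]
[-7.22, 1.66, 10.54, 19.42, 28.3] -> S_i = -7.22 + 8.88*i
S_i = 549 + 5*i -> [549, 554, 559, 564, 569]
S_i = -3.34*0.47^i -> [-3.34, -1.57, -0.74, -0.35, -0.16]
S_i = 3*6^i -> [3, 18, 108, 648, 3888]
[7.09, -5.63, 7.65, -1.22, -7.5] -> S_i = Random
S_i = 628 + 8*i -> [628, 636, 644, 652, 660]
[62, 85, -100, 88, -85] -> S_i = Random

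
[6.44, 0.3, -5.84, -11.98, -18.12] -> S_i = 6.44 + -6.14*i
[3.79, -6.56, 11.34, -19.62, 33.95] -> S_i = 3.79*(-1.73)^i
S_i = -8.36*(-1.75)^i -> [-8.36, 14.63, -25.6, 44.8, -78.41]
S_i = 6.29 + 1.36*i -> [6.29, 7.65, 9.01, 10.37, 11.73]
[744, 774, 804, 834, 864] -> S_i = 744 + 30*i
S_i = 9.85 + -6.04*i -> [9.85, 3.81, -2.23, -8.27, -14.31]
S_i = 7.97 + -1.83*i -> [7.97, 6.14, 4.31, 2.48, 0.65]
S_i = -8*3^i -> [-8, -24, -72, -216, -648]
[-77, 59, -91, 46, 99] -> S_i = Random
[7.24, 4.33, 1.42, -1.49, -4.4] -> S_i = 7.24 + -2.91*i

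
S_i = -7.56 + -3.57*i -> [-7.56, -11.13, -14.7, -18.27, -21.84]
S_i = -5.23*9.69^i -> [-5.23, -50.68, -491.08, -4758.53, -46110.18]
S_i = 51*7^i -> [51, 357, 2499, 17493, 122451]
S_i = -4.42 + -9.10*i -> [-4.42, -13.52, -22.62, -31.72, -40.82]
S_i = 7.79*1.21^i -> [7.79, 9.43, 11.41, 13.8, 16.7]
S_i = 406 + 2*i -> [406, 408, 410, 412, 414]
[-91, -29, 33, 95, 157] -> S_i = -91 + 62*i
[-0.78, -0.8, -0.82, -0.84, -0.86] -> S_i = -0.78 + -0.02*i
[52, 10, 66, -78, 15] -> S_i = Random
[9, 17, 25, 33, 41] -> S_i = 9 + 8*i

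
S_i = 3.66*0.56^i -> [3.66, 2.05, 1.15, 0.64, 0.36]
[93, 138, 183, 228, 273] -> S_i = 93 + 45*i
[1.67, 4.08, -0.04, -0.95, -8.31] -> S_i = Random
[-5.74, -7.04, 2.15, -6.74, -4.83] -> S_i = Random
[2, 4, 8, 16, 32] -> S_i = 2*2^i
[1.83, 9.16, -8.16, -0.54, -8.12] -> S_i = Random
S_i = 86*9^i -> [86, 774, 6966, 62694, 564246]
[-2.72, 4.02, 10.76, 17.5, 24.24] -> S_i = -2.72 + 6.74*i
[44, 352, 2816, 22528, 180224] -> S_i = 44*8^i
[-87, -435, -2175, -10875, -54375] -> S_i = -87*5^i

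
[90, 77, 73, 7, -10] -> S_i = Random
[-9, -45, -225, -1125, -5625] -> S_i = -9*5^i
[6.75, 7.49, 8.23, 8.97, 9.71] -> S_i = 6.75 + 0.74*i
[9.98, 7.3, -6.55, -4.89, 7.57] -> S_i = Random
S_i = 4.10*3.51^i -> [4.1, 14.39, 50.51, 177.3, 622.32]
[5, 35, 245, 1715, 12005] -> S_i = 5*7^i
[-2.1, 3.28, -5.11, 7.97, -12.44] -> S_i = -2.10*(-1.56)^i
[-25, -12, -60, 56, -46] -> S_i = Random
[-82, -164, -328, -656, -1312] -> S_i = -82*2^i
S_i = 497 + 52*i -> [497, 549, 601, 653, 705]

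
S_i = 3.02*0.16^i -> [3.02, 0.48, 0.08, 0.01, 0.0]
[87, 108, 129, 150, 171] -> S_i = 87 + 21*i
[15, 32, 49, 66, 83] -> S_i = 15 + 17*i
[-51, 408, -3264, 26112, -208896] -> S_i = -51*-8^i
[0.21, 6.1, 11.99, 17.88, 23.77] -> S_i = 0.21 + 5.89*i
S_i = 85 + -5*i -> [85, 80, 75, 70, 65]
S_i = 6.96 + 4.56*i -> [6.96, 11.52, 16.08, 20.64, 25.2]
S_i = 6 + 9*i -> [6, 15, 24, 33, 42]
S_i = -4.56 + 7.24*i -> [-4.56, 2.68, 9.92, 17.16, 24.4]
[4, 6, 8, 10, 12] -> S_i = 4 + 2*i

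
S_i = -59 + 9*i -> [-59, -50, -41, -32, -23]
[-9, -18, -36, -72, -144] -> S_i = -9*2^i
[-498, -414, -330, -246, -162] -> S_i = -498 + 84*i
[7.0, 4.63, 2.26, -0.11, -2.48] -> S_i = 7.00 + -2.37*i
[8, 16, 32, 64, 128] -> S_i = 8*2^i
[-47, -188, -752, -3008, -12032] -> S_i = -47*4^i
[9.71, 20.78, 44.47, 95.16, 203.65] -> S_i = 9.71*2.14^i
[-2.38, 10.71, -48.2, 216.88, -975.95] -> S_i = -2.38*(-4.50)^i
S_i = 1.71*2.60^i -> [1.71, 4.45, 11.56, 30.05, 78.14]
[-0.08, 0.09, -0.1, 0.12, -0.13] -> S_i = -0.08*(-1.13)^i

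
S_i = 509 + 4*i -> [509, 513, 517, 521, 525]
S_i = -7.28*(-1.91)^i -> [-7.28, 13.9, -26.56, 50.73, -96.89]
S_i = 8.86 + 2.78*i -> [8.86, 11.64, 14.42, 17.2, 19.98]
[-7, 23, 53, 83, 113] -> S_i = -7 + 30*i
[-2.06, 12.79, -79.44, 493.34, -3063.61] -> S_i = -2.06*(-6.21)^i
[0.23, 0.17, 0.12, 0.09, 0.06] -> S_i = 0.23*0.72^i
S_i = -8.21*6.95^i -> [-8.21, -57.06, -396.56, -2756.12, -19155.01]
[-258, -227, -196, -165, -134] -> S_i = -258 + 31*i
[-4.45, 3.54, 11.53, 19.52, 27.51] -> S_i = -4.45 + 7.99*i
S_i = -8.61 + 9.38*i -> [-8.61, 0.77, 10.15, 19.53, 28.91]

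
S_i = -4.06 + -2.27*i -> [-4.06, -6.33, -8.6, -10.87, -13.14]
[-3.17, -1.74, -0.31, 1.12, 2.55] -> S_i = -3.17 + 1.43*i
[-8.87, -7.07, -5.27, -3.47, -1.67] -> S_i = -8.87 + 1.80*i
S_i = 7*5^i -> [7, 35, 175, 875, 4375]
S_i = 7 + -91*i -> [7, -84, -175, -266, -357]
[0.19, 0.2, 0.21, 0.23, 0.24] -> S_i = 0.19*1.06^i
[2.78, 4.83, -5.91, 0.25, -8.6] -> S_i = Random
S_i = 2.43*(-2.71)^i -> [2.43, -6.59, 17.85, -48.36, 131.06]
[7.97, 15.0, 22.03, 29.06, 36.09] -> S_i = 7.97 + 7.03*i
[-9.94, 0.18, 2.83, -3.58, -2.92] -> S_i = Random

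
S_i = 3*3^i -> [3, 9, 27, 81, 243]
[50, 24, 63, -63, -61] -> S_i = Random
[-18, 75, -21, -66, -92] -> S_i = Random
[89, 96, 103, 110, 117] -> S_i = 89 + 7*i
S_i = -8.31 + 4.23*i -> [-8.31, -4.08, 0.15, 4.38, 8.61]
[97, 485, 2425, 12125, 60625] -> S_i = 97*5^i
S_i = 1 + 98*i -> [1, 99, 197, 295, 393]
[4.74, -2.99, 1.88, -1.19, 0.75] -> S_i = 4.74*(-0.63)^i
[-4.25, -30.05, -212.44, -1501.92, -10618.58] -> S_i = -4.25*7.07^i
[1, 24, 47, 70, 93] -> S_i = 1 + 23*i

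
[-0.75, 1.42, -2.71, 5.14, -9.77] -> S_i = -0.75*(-1.90)^i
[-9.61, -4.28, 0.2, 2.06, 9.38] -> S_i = Random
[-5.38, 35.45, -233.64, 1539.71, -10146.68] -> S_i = -5.38*(-6.59)^i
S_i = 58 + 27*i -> [58, 85, 112, 139, 166]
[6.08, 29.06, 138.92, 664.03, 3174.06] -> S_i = 6.08*4.78^i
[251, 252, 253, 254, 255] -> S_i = 251 + 1*i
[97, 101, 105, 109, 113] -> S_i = 97 + 4*i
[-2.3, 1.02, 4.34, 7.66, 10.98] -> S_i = -2.30 + 3.32*i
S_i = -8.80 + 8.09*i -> [-8.8, -0.71, 7.38, 15.47, 23.56]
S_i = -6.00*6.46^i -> [-6.0, -38.76, -250.39, -1617.52, -10449.16]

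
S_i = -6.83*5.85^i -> [-6.83, -39.96, -233.74, -1367.38, -7999.16]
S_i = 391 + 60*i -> [391, 451, 511, 571, 631]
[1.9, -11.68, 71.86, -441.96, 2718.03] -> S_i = 1.90*(-6.15)^i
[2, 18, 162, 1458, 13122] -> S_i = 2*9^i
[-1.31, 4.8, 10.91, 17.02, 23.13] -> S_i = -1.31 + 6.11*i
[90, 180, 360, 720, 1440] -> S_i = 90*2^i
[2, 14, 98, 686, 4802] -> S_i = 2*7^i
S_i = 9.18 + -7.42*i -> [9.18, 1.76, -5.66, -13.08, -20.5]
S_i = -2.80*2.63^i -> [-2.8, -7.36, -19.37, -50.94, -133.96]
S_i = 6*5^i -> [6, 30, 150, 750, 3750]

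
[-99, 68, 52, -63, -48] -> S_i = Random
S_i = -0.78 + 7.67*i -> [-0.78, 6.89, 14.56, 22.23, 29.9]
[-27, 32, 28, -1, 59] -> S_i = Random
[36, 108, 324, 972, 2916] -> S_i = 36*3^i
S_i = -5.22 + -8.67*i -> [-5.22, -13.89, -22.56, -31.23, -39.9]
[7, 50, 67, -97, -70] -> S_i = Random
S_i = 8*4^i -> [8, 32, 128, 512, 2048]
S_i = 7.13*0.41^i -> [7.13, 2.92, 1.2, 0.49, 0.2]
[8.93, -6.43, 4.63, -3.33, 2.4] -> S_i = 8.93*(-0.72)^i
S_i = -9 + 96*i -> [-9, 87, 183, 279, 375]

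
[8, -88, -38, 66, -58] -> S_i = Random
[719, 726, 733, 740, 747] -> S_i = 719 + 7*i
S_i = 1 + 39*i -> [1, 40, 79, 118, 157]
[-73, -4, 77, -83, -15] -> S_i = Random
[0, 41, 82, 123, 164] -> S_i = 0 + 41*i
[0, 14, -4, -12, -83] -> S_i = Random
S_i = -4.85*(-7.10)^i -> [-4.85, 34.43, -244.49, 1735.87, -12324.67]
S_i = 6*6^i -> [6, 36, 216, 1296, 7776]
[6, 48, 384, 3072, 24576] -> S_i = 6*8^i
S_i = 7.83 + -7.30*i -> [7.83, 0.53, -6.77, -14.07, -21.37]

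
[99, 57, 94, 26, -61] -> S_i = Random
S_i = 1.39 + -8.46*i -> [1.39, -7.07, -15.53, -23.99, -32.45]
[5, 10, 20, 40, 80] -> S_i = 5*2^i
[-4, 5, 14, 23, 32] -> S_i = -4 + 9*i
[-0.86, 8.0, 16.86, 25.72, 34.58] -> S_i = -0.86 + 8.86*i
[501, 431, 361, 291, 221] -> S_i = 501 + -70*i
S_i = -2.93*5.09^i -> [-2.93, -14.91, -75.91, -386.39, -1966.7]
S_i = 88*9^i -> [88, 792, 7128, 64152, 577368]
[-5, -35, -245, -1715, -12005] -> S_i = -5*7^i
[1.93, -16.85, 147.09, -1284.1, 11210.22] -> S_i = 1.93*(-8.73)^i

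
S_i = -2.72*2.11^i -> [-2.72, -5.74, -12.11, -25.55, -53.91]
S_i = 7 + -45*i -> [7, -38, -83, -128, -173]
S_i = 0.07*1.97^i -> [0.07, 0.14, 0.27, 0.54, 1.05]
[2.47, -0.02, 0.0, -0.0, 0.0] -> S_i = 2.47*(-0.01)^i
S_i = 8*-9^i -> [8, -72, 648, -5832, 52488]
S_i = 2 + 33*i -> [2, 35, 68, 101, 134]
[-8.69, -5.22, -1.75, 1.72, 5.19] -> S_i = -8.69 + 3.47*i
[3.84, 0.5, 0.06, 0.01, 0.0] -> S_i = 3.84*0.13^i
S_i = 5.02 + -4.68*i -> [5.02, 0.34, -4.34, -9.02, -13.7]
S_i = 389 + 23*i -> [389, 412, 435, 458, 481]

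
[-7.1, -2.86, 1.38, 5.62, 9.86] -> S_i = -7.10 + 4.24*i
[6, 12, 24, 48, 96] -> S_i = 6*2^i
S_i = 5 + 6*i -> [5, 11, 17, 23, 29]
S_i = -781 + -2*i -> [-781, -783, -785, -787, -789]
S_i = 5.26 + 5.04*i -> [5.26, 10.3, 15.34, 20.38, 25.42]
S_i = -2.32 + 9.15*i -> [-2.32, 6.83, 15.98, 25.13, 34.28]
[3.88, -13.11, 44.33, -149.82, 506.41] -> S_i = 3.88*(-3.38)^i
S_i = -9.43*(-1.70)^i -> [-9.43, 16.03, -27.25, 46.33, -78.76]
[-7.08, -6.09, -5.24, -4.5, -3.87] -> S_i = -7.08*0.86^i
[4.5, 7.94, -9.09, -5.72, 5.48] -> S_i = Random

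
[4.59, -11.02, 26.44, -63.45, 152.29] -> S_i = 4.59*(-2.40)^i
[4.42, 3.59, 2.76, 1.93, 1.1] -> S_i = 4.42 + -0.83*i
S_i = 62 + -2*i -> [62, 60, 58, 56, 54]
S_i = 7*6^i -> [7, 42, 252, 1512, 9072]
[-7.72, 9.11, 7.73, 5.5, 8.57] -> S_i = Random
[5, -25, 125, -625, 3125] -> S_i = 5*-5^i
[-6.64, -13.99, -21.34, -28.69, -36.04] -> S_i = -6.64 + -7.35*i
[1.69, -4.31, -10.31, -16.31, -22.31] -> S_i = 1.69 + -6.00*i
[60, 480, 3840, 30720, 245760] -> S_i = 60*8^i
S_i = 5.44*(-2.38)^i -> [5.44, -12.95, 30.81, -73.34, 174.54]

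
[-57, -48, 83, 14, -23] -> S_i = Random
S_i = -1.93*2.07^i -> [-1.93, -4.0, -8.27, -17.12, -35.44]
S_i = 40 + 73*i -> [40, 113, 186, 259, 332]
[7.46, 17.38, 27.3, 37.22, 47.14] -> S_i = 7.46 + 9.92*i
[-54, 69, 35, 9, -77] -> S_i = Random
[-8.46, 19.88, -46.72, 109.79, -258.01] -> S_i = -8.46*(-2.35)^i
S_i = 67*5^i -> [67, 335, 1675, 8375, 41875]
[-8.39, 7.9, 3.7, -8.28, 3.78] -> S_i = Random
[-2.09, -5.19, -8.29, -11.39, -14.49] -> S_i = -2.09 + -3.10*i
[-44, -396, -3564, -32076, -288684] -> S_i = -44*9^i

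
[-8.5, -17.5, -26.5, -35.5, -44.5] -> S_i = -8.50 + -9.00*i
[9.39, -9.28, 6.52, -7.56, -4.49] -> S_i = Random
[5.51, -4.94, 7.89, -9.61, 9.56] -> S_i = Random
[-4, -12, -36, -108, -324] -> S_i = -4*3^i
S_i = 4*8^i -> [4, 32, 256, 2048, 16384]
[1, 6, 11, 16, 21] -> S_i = 1 + 5*i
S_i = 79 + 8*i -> [79, 87, 95, 103, 111]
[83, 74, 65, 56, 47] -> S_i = 83 + -9*i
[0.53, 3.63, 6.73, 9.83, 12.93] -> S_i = 0.53 + 3.10*i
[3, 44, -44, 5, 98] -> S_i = Random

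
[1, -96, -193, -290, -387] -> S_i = 1 + -97*i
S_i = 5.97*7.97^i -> [5.97, 47.58, 379.22, 3022.38, 24088.38]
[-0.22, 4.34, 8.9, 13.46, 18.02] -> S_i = -0.22 + 4.56*i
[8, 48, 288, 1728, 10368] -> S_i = 8*6^i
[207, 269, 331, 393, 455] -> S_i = 207 + 62*i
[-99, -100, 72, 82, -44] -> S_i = Random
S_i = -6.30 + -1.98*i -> [-6.3, -8.28, -10.26, -12.24, -14.22]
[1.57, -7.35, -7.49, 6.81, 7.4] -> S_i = Random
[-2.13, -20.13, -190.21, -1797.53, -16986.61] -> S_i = -2.13*9.45^i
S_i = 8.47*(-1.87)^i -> [8.47, -15.84, 29.62, -55.39, 103.57]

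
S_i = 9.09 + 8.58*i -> [9.09, 17.67, 26.25, 34.83, 43.41]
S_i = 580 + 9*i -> [580, 589, 598, 607, 616]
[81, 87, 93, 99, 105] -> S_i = 81 + 6*i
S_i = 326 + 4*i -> [326, 330, 334, 338, 342]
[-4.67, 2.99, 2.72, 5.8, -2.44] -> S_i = Random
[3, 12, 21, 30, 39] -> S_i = 3 + 9*i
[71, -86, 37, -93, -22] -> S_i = Random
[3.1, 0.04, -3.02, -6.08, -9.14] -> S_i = 3.10 + -3.06*i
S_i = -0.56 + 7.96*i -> [-0.56, 7.4, 15.36, 23.32, 31.28]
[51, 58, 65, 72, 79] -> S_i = 51 + 7*i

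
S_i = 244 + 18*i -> [244, 262, 280, 298, 316]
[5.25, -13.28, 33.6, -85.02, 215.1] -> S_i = 5.25*(-2.53)^i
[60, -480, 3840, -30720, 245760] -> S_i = 60*-8^i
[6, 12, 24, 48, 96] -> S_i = 6*2^i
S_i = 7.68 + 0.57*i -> [7.68, 8.25, 8.82, 9.39, 9.96]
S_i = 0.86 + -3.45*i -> [0.86, -2.59, -6.04, -9.49, -12.94]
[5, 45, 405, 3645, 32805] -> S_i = 5*9^i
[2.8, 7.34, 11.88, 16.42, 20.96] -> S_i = 2.80 + 4.54*i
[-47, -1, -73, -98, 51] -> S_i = Random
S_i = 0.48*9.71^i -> [0.48, 4.66, 45.26, 439.44, 4266.96]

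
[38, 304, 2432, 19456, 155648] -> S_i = 38*8^i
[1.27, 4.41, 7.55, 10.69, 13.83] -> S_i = 1.27 + 3.14*i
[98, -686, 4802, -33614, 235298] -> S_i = 98*-7^i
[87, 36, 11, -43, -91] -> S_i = Random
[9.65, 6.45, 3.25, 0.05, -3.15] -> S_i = 9.65 + -3.20*i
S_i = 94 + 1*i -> [94, 95, 96, 97, 98]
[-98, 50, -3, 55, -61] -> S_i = Random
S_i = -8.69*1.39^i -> [-8.69, -12.08, -16.79, -23.34, -32.44]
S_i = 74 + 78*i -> [74, 152, 230, 308, 386]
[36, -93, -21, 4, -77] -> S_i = Random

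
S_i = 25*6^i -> [25, 150, 900, 5400, 32400]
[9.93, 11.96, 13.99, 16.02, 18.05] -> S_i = 9.93 + 2.03*i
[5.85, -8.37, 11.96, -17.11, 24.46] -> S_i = 5.85*(-1.43)^i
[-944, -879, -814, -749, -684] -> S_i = -944 + 65*i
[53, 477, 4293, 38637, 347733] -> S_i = 53*9^i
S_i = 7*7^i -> [7, 49, 343, 2401, 16807]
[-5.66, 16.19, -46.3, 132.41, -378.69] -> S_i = -5.66*(-2.86)^i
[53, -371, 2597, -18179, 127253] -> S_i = 53*-7^i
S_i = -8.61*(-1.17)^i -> [-8.61, 10.07, -11.79, 13.79, -16.13]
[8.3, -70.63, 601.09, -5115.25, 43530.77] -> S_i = 8.30*(-8.51)^i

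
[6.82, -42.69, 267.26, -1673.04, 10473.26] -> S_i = 6.82*(-6.26)^i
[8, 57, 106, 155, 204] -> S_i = 8 + 49*i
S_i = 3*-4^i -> [3, -12, 48, -192, 768]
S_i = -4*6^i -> [-4, -24, -144, -864, -5184]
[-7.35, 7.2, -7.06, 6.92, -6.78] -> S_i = -7.35*(-0.98)^i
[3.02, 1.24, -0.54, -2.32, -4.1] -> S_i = 3.02 + -1.78*i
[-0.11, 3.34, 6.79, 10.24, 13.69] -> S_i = -0.11 + 3.45*i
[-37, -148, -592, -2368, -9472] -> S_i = -37*4^i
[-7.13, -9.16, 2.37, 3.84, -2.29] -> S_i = Random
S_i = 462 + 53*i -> [462, 515, 568, 621, 674]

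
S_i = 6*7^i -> [6, 42, 294, 2058, 14406]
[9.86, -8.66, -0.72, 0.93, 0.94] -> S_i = Random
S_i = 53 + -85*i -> [53, -32, -117, -202, -287]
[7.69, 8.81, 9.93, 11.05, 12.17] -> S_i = 7.69 + 1.12*i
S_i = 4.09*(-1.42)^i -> [4.09, -5.81, 8.25, -11.71, 16.63]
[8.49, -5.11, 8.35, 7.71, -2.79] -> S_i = Random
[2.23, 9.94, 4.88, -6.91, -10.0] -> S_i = Random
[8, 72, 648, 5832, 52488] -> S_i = 8*9^i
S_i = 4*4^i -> [4, 16, 64, 256, 1024]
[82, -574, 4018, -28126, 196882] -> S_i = 82*-7^i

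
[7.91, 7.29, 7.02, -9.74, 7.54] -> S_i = Random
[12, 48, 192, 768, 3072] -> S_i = 12*4^i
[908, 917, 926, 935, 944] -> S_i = 908 + 9*i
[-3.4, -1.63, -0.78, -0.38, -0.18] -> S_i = -3.40*0.48^i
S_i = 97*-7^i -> [97, -679, 4753, -33271, 232897]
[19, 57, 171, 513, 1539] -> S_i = 19*3^i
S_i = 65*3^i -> [65, 195, 585, 1755, 5265]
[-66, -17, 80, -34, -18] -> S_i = Random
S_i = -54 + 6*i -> [-54, -48, -42, -36, -30]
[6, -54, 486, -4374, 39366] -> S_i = 6*-9^i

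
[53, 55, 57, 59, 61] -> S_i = 53 + 2*i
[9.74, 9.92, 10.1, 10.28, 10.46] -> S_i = 9.74 + 0.18*i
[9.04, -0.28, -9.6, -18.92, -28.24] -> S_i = 9.04 + -9.32*i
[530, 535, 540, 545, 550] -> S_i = 530 + 5*i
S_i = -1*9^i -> [-1, -9, -81, -729, -6561]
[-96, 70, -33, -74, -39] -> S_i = Random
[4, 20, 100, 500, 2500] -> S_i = 4*5^i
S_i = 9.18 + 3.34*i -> [9.18, 12.52, 15.86, 19.2, 22.54]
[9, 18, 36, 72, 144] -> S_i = 9*2^i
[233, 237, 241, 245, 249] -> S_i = 233 + 4*i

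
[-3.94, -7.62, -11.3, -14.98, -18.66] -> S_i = -3.94 + -3.68*i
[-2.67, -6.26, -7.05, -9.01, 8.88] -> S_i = Random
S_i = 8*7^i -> [8, 56, 392, 2744, 19208]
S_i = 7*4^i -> [7, 28, 112, 448, 1792]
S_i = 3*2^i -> [3, 6, 12, 24, 48]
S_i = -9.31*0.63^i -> [-9.31, -5.87, -3.7, -2.33, -1.47]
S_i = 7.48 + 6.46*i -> [7.48, 13.94, 20.4, 26.86, 33.32]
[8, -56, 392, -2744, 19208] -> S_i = 8*-7^i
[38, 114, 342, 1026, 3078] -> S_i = 38*3^i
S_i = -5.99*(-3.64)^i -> [-5.99, 21.8, -79.37, 288.89, -1051.56]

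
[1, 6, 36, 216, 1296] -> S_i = 1*6^i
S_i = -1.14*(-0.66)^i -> [-1.14, 0.75, -0.5, 0.33, -0.22]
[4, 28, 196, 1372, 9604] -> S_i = 4*7^i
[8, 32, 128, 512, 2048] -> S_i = 8*4^i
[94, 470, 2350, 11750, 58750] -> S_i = 94*5^i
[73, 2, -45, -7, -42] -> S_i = Random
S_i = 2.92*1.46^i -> [2.92, 4.26, 6.22, 9.09, 13.27]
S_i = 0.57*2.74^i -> [0.57, 1.56, 4.28, 11.73, 32.13]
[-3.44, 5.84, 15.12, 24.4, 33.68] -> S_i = -3.44 + 9.28*i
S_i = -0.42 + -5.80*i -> [-0.42, -6.22, -12.02, -17.82, -23.62]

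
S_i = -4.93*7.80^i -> [-4.93, -38.45, -299.94, -2339.54, -18248.42]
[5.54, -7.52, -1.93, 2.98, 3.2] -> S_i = Random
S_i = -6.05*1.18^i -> [-6.05, -7.14, -8.42, -9.94, -11.73]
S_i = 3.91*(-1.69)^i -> [3.91, -6.61, 11.17, -18.87, 31.9]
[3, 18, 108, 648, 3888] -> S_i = 3*6^i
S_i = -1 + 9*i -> [-1, 8, 17, 26, 35]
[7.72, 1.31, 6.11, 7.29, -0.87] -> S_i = Random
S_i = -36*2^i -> [-36, -72, -144, -288, -576]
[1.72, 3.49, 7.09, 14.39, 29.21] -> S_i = 1.72*2.03^i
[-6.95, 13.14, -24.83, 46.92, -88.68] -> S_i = -6.95*(-1.89)^i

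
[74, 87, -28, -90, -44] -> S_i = Random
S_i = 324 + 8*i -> [324, 332, 340, 348, 356]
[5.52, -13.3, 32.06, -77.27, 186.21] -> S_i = 5.52*(-2.41)^i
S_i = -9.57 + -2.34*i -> [-9.57, -11.91, -14.25, -16.59, -18.93]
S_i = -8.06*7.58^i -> [-8.06, -61.09, -463.1, -3510.29, -26607.98]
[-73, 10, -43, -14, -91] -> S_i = Random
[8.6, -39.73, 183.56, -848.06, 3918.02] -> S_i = 8.60*(-4.62)^i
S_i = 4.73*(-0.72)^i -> [4.73, -3.41, 2.45, -1.77, 1.27]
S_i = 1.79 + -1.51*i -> [1.79, 0.28, -1.23, -2.74, -4.25]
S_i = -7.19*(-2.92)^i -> [-7.19, 20.99, -61.3, 179.01, -522.71]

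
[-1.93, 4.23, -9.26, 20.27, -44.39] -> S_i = -1.93*(-2.19)^i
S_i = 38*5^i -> [38, 190, 950, 4750, 23750]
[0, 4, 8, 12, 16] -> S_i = 0 + 4*i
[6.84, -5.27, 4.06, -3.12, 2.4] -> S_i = 6.84*(-0.77)^i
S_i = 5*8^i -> [5, 40, 320, 2560, 20480]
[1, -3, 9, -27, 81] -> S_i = 1*-3^i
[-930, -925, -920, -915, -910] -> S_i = -930 + 5*i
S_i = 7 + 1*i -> [7, 8, 9, 10, 11]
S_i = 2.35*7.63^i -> [2.35, 17.93, 136.81, 1043.86, 7964.64]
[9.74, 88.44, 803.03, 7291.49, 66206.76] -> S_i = 9.74*9.08^i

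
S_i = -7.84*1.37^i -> [-7.84, -10.74, -14.71, -20.16, -27.62]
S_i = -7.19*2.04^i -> [-7.19, -14.67, -29.92, -61.04, -124.52]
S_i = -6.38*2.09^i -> [-6.38, -13.33, -27.87, -58.25, -121.73]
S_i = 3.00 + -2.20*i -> [3.0, 0.8, -1.4, -3.6, -5.8]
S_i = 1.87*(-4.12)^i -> [1.87, -7.7, 31.74, -130.78, 538.8]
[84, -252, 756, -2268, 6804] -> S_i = 84*-3^i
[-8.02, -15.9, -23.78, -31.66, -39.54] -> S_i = -8.02 + -7.88*i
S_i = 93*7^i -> [93, 651, 4557, 31899, 223293]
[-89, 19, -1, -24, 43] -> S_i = Random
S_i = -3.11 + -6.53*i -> [-3.11, -9.64, -16.17, -22.7, -29.23]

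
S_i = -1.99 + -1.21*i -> [-1.99, -3.2, -4.41, -5.62, -6.83]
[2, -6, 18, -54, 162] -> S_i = 2*-3^i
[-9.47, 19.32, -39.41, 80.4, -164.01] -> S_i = -9.47*(-2.04)^i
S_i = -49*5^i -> [-49, -245, -1225, -6125, -30625]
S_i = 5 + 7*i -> [5, 12, 19, 26, 33]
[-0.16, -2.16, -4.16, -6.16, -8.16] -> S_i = -0.16 + -2.00*i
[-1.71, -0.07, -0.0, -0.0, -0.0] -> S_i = -1.71*0.04^i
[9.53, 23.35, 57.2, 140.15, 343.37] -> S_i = 9.53*2.45^i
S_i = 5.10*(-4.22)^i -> [5.1, -21.52, 90.82, -383.27, 1617.41]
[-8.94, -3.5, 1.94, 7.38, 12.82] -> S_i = -8.94 + 5.44*i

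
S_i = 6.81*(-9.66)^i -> [6.81, -65.78, 635.48, -6138.73, 59300.13]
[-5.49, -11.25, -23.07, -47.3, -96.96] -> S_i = -5.49*2.05^i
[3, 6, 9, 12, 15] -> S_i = 3 + 3*i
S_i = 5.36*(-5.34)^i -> [5.36, -28.62, 152.84, -816.18, 4358.43]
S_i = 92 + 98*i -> [92, 190, 288, 386, 484]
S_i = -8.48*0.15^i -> [-8.48, -1.27, -0.19, -0.03, -0.0]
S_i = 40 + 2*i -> [40, 42, 44, 46, 48]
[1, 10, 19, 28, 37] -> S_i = 1 + 9*i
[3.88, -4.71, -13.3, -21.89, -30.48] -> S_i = 3.88 + -8.59*i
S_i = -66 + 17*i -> [-66, -49, -32, -15, 2]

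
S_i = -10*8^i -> [-10, -80, -640, -5120, -40960]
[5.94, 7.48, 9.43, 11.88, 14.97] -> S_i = 5.94*1.26^i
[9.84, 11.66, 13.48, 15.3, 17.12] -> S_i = 9.84 + 1.82*i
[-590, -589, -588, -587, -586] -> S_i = -590 + 1*i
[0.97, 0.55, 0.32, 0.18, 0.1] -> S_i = 0.97*0.57^i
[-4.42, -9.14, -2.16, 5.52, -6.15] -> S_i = Random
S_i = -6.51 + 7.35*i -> [-6.51, 0.84, 8.19, 15.54, 22.89]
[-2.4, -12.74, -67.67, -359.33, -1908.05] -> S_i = -2.40*5.31^i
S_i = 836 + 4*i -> [836, 840, 844, 848, 852]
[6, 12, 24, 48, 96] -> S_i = 6*2^i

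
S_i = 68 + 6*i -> [68, 74, 80, 86, 92]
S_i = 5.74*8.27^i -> [5.74, 47.47, 392.58, 3246.6, 26849.36]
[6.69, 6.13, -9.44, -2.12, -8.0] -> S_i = Random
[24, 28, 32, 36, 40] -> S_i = 24 + 4*i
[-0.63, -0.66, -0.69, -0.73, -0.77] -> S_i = -0.63*1.05^i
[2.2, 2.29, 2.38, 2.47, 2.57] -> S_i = 2.20*1.04^i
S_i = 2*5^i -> [2, 10, 50, 250, 1250]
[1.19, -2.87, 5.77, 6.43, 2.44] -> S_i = Random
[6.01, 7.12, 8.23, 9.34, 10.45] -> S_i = 6.01 + 1.11*i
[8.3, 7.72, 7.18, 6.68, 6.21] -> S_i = 8.30*0.93^i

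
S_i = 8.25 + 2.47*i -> [8.25, 10.72, 13.19, 15.66, 18.13]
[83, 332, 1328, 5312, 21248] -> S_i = 83*4^i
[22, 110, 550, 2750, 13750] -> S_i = 22*5^i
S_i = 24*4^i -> [24, 96, 384, 1536, 6144]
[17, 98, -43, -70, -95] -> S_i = Random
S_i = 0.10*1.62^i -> [0.1, 0.16, 0.26, 0.43, 0.69]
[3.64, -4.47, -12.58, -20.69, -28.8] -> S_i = 3.64 + -8.11*i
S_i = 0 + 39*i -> [0, 39, 78, 117, 156]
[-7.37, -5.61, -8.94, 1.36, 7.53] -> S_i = Random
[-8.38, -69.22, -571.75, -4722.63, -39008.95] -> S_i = -8.38*8.26^i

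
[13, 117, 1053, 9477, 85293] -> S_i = 13*9^i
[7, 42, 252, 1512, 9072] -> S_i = 7*6^i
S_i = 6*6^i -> [6, 36, 216, 1296, 7776]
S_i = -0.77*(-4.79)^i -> [-0.77, 3.69, -17.67, 84.62, -405.35]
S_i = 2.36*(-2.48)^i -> [2.36, -5.85, 14.51, -36.0, 89.27]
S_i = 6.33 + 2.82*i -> [6.33, 9.15, 11.97, 14.79, 17.61]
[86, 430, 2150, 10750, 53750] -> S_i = 86*5^i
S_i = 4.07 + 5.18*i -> [4.07, 9.25, 14.43, 19.61, 24.79]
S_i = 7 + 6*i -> [7, 13, 19, 25, 31]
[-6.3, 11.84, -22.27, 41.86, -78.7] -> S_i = -6.30*(-1.88)^i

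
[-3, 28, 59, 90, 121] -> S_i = -3 + 31*i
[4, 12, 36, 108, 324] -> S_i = 4*3^i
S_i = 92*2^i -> [92, 184, 368, 736, 1472]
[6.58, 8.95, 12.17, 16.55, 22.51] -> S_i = 6.58*1.36^i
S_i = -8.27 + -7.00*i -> [-8.27, -15.27, -22.27, -29.27, -36.27]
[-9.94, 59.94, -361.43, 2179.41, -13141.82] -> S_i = -9.94*(-6.03)^i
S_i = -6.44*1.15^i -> [-6.44, -7.41, -8.52, -9.79, -11.26]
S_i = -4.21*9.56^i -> [-4.21, -40.25, -384.77, -3678.37, -35165.25]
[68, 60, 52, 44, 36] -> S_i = 68 + -8*i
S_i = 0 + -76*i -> [0, -76, -152, -228, -304]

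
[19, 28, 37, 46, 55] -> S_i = 19 + 9*i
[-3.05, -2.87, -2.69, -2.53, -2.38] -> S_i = -3.05*0.94^i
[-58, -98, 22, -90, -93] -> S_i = Random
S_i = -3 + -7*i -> [-3, -10, -17, -24, -31]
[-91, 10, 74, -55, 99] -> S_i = Random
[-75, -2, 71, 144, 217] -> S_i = -75 + 73*i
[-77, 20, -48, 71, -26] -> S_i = Random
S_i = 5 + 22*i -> [5, 27, 49, 71, 93]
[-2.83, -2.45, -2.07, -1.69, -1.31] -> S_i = -2.83 + 0.38*i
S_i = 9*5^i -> [9, 45, 225, 1125, 5625]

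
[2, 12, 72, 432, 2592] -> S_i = 2*6^i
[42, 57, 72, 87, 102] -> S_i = 42 + 15*i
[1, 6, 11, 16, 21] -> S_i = 1 + 5*i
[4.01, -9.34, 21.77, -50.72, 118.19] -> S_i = 4.01*(-2.33)^i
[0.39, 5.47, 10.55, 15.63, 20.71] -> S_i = 0.39 + 5.08*i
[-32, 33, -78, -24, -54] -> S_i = Random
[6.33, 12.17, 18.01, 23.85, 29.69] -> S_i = 6.33 + 5.84*i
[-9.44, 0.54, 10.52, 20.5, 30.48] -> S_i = -9.44 + 9.98*i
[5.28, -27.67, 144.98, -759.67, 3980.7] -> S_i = 5.28*(-5.24)^i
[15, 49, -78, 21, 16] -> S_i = Random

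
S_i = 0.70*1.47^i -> [0.7, 1.03, 1.51, 2.22, 3.27]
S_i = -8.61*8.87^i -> [-8.61, -76.37, -677.41, -6008.61, -53296.37]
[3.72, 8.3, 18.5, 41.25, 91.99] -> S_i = 3.72*2.23^i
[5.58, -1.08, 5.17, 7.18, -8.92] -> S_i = Random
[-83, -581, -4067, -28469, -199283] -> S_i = -83*7^i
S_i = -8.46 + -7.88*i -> [-8.46, -16.34, -24.22, -32.1, -39.98]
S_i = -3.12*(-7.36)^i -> [-3.12, 22.96, -169.01, 1243.91, -9155.16]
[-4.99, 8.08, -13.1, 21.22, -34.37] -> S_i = -4.99*(-1.62)^i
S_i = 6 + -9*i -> [6, -3, -12, -21, -30]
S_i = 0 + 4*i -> [0, 4, 8, 12, 16]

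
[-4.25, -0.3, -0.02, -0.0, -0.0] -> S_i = -4.25*0.07^i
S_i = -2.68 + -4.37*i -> [-2.68, -7.05, -11.42, -15.79, -20.16]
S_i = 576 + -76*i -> [576, 500, 424, 348, 272]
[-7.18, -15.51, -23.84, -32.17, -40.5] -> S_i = -7.18 + -8.33*i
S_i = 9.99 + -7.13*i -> [9.99, 2.86, -4.27, -11.4, -18.53]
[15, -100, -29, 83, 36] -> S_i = Random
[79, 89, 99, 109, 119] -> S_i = 79 + 10*i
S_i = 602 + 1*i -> [602, 603, 604, 605, 606]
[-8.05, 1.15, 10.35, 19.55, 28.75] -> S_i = -8.05 + 9.20*i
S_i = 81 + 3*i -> [81, 84, 87, 90, 93]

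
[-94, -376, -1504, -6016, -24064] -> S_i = -94*4^i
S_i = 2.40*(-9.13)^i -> [2.4, -21.91, 200.06, -1826.52, 16676.09]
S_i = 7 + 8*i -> [7, 15, 23, 31, 39]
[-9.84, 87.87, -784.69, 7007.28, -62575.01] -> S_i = -9.84*(-8.93)^i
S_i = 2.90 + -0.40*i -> [2.9, 2.5, 2.1, 1.7, 1.3]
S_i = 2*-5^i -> [2, -10, 50, -250, 1250]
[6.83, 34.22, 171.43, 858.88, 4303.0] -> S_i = 6.83*5.01^i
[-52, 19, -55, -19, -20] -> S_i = Random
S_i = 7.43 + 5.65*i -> [7.43, 13.08, 18.73, 24.38, 30.03]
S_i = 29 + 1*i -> [29, 30, 31, 32, 33]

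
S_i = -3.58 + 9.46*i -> [-3.58, 5.88, 15.34, 24.8, 34.26]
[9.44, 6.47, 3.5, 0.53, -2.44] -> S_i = 9.44 + -2.97*i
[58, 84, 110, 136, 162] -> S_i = 58 + 26*i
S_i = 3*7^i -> [3, 21, 147, 1029, 7203]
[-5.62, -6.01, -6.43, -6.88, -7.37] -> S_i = -5.62*1.07^i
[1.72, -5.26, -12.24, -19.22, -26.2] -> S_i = 1.72 + -6.98*i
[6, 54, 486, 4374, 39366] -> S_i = 6*9^i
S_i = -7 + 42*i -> [-7, 35, 77, 119, 161]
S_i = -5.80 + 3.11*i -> [-5.8, -2.69, 0.42, 3.53, 6.64]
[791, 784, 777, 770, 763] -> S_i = 791 + -7*i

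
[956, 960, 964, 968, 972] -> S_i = 956 + 4*i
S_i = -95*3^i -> [-95, -285, -855, -2565, -7695]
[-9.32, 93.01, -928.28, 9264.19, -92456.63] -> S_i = -9.32*(-9.98)^i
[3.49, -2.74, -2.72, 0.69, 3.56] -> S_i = Random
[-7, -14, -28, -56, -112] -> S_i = -7*2^i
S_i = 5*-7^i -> [5, -35, 245, -1715, 12005]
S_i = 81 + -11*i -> [81, 70, 59, 48, 37]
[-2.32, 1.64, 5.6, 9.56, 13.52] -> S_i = -2.32 + 3.96*i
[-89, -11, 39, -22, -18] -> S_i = Random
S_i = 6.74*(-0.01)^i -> [6.74, -0.07, 0.0, -0.0, 0.0]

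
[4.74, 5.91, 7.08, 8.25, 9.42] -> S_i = 4.74 + 1.17*i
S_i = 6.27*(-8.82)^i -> [6.27, -55.3, 487.76, -4302.03, 37943.89]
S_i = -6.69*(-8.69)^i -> [-6.69, 58.14, -505.2, 4390.21, -38150.94]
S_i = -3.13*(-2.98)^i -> [-3.13, 9.33, -27.8, 82.83, -246.84]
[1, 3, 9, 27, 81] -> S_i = 1*3^i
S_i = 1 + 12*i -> [1, 13, 25, 37, 49]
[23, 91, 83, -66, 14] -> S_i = Random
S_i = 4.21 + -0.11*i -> [4.21, 4.1, 3.99, 3.88, 3.77]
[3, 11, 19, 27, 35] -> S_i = 3 + 8*i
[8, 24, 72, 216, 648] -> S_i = 8*3^i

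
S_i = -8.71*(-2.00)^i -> [-8.71, 17.42, -34.84, 69.68, -139.36]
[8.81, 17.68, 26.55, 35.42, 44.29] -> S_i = 8.81 + 8.87*i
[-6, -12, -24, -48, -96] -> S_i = -6*2^i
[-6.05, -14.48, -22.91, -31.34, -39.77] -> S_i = -6.05 + -8.43*i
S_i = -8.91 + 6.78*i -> [-8.91, -2.13, 4.65, 11.43, 18.21]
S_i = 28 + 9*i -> [28, 37, 46, 55, 64]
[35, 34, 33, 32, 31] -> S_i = 35 + -1*i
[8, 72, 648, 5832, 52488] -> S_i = 8*9^i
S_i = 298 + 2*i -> [298, 300, 302, 304, 306]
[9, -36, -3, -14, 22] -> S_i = Random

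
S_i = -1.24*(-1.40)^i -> [-1.24, 1.74, -2.43, 3.4, -4.76]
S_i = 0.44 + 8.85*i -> [0.44, 9.29, 18.14, 26.99, 35.84]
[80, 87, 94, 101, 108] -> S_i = 80 + 7*i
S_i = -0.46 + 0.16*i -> [-0.46, -0.3, -0.14, 0.02, 0.18]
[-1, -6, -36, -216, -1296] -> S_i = -1*6^i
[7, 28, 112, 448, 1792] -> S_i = 7*4^i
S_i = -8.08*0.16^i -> [-8.08, -1.29, -0.21, -0.03, -0.01]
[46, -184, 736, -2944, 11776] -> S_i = 46*-4^i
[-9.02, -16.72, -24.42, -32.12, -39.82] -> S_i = -9.02 + -7.70*i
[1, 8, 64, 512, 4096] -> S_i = 1*8^i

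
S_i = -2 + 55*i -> [-2, 53, 108, 163, 218]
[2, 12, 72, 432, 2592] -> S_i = 2*6^i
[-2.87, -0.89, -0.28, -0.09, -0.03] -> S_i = -2.87*0.31^i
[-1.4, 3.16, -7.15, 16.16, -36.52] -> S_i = -1.40*(-2.26)^i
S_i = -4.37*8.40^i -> [-4.37, -36.71, -308.35, -2590.12, -21756.98]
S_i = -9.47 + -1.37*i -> [-9.47, -10.84, -12.21, -13.58, -14.95]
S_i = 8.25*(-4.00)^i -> [8.25, -33.0, 132.0, -528.0, 2112.0]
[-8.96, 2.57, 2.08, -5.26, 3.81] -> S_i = Random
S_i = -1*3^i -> [-1, -3, -9, -27, -81]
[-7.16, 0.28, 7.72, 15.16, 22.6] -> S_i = -7.16 + 7.44*i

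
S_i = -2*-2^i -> [-2, 4, -8, 16, -32]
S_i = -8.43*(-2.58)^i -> [-8.43, 21.75, -56.11, 144.77, -373.51]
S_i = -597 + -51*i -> [-597, -648, -699, -750, -801]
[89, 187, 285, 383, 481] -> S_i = 89 + 98*i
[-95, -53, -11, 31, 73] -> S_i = -95 + 42*i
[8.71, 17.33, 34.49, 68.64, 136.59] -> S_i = 8.71*1.99^i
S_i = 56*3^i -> [56, 168, 504, 1512, 4536]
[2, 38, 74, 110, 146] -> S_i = 2 + 36*i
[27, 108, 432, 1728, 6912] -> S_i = 27*4^i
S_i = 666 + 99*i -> [666, 765, 864, 963, 1062]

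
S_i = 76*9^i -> [76, 684, 6156, 55404, 498636]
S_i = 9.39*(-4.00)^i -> [9.39, -37.56, 150.24, -600.96, 2403.84]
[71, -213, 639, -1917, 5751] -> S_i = 71*-3^i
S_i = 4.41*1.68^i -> [4.41, 7.41, 12.45, 20.91, 35.13]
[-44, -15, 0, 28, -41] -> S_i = Random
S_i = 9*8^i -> [9, 72, 576, 4608, 36864]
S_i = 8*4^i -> [8, 32, 128, 512, 2048]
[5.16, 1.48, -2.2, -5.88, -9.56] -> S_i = 5.16 + -3.68*i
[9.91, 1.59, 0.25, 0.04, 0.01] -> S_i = 9.91*0.16^i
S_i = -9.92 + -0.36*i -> [-9.92, -10.28, -10.64, -11.0, -11.36]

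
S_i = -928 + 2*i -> [-928, -926, -924, -922, -920]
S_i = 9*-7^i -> [9, -63, 441, -3087, 21609]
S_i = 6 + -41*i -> [6, -35, -76, -117, -158]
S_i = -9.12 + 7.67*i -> [-9.12, -1.45, 6.22, 13.89, 21.56]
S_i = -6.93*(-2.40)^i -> [-6.93, 16.63, -39.92, 95.8, -229.92]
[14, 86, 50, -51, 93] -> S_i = Random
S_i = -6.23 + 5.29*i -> [-6.23, -0.94, 4.35, 9.64, 14.93]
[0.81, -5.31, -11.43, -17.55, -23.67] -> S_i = 0.81 + -6.12*i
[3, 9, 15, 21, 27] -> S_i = 3 + 6*i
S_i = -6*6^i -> [-6, -36, -216, -1296, -7776]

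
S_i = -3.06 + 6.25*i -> [-3.06, 3.19, 9.44, 15.69, 21.94]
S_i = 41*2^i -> [41, 82, 164, 328, 656]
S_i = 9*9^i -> [9, 81, 729, 6561, 59049]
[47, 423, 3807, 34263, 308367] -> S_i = 47*9^i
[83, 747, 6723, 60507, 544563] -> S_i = 83*9^i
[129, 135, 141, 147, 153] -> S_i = 129 + 6*i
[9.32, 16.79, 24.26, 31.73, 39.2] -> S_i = 9.32 + 7.47*i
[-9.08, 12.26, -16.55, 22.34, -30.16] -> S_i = -9.08*(-1.35)^i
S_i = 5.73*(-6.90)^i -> [5.73, -39.54, 272.81, -1882.36, 12988.26]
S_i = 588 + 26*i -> [588, 614, 640, 666, 692]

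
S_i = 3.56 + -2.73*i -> [3.56, 0.83, -1.9, -4.63, -7.36]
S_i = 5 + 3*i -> [5, 8, 11, 14, 17]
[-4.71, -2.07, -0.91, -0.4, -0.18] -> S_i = -4.71*0.44^i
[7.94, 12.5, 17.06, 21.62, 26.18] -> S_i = 7.94 + 4.56*i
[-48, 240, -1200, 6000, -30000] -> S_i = -48*-5^i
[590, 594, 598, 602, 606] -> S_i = 590 + 4*i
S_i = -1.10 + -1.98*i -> [-1.1, -3.08, -5.06, -7.04, -9.02]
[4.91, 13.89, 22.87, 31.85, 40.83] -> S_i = 4.91 + 8.98*i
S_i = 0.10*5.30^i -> [0.1, 0.53, 2.81, 14.89, 78.9]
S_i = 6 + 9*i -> [6, 15, 24, 33, 42]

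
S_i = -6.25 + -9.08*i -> [-6.25, -15.33, -24.41, -33.49, -42.57]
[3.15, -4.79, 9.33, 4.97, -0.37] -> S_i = Random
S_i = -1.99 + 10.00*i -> [-1.99, 8.01, 18.01, 28.01, 38.01]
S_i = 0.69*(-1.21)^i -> [0.69, -0.83, 1.01, -1.22, 1.48]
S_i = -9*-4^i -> [-9, 36, -144, 576, -2304]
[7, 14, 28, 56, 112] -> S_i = 7*2^i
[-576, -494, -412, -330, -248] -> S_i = -576 + 82*i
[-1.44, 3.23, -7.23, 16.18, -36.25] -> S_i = -1.44*(-2.24)^i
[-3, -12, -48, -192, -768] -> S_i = -3*4^i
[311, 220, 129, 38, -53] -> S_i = 311 + -91*i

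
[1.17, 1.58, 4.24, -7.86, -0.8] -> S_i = Random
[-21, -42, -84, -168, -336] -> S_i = -21*2^i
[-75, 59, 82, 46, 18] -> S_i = Random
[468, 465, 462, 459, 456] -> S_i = 468 + -3*i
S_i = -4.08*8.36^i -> [-4.08, -34.11, -285.15, -2383.85, -19928.99]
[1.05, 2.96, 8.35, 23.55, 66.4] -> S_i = 1.05*2.82^i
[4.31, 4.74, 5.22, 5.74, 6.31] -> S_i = 4.31*1.10^i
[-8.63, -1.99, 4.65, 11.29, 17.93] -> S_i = -8.63 + 6.64*i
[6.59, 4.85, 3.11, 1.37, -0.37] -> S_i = 6.59 + -1.74*i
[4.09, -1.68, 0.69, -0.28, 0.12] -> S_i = 4.09*(-0.41)^i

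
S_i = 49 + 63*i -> [49, 112, 175, 238, 301]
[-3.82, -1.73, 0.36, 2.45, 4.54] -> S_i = -3.82 + 2.09*i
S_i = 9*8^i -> [9, 72, 576, 4608, 36864]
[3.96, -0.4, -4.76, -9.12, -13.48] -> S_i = 3.96 + -4.36*i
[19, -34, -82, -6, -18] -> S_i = Random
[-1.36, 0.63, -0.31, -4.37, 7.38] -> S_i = Random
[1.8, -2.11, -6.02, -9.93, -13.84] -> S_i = 1.80 + -3.91*i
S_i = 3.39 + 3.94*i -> [3.39, 7.33, 11.27, 15.21, 19.15]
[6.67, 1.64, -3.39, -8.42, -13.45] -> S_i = 6.67 + -5.03*i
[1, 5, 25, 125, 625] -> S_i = 1*5^i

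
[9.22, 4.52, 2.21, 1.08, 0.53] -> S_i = 9.22*0.49^i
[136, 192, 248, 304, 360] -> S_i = 136 + 56*i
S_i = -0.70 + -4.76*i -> [-0.7, -5.46, -10.22, -14.98, -19.74]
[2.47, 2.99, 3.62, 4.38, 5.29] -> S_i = 2.47*1.21^i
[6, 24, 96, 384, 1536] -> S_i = 6*4^i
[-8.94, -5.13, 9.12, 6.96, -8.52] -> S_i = Random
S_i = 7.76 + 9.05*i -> [7.76, 16.81, 25.86, 34.91, 43.96]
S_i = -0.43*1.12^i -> [-0.43, -0.48, -0.54, -0.6, -0.68]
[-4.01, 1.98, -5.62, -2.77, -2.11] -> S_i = Random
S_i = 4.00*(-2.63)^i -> [4.0, -10.52, 27.67, -72.77, 191.37]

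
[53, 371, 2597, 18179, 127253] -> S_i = 53*7^i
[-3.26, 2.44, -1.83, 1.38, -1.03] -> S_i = -3.26*(-0.75)^i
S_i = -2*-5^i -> [-2, 10, -50, 250, -1250]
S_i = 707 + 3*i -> [707, 710, 713, 716, 719]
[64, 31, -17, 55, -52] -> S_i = Random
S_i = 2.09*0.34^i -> [2.09, 0.71, 0.24, 0.08, 0.03]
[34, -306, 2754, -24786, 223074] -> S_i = 34*-9^i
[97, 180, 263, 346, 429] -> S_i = 97 + 83*i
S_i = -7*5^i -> [-7, -35, -175, -875, -4375]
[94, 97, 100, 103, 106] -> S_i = 94 + 3*i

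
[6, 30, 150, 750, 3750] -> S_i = 6*5^i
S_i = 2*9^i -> [2, 18, 162, 1458, 13122]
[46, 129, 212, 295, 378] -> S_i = 46 + 83*i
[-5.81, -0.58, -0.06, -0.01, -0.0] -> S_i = -5.81*0.10^i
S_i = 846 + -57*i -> [846, 789, 732, 675, 618]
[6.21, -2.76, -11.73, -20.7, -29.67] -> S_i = 6.21 + -8.97*i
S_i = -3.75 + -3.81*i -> [-3.75, -7.56, -11.37, -15.18, -18.99]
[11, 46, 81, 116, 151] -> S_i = 11 + 35*i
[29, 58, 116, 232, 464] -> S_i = 29*2^i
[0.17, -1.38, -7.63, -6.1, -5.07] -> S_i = Random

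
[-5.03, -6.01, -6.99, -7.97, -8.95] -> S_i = -5.03 + -0.98*i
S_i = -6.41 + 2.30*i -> [-6.41, -4.11, -1.81, 0.49, 2.79]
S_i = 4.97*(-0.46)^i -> [4.97, -2.29, 1.05, -0.48, 0.22]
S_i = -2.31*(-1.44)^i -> [-2.31, 3.33, -4.79, 6.9, -9.93]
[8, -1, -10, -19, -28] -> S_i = 8 + -9*i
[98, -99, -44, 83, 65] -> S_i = Random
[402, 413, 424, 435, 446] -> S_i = 402 + 11*i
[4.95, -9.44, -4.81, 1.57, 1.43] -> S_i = Random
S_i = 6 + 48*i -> [6, 54, 102, 150, 198]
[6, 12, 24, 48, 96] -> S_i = 6*2^i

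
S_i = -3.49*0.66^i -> [-3.49, -2.3, -1.52, -1.0, -0.66]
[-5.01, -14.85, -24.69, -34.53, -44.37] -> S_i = -5.01 + -9.84*i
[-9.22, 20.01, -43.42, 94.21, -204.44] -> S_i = -9.22*(-2.17)^i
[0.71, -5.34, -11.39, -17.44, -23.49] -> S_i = 0.71 + -6.05*i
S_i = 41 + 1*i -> [41, 42, 43, 44, 45]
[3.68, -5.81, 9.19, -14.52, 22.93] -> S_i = 3.68*(-1.58)^i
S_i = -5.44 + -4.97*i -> [-5.44, -10.41, -15.38, -20.35, -25.32]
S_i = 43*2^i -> [43, 86, 172, 344, 688]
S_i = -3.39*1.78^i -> [-3.39, -6.03, -10.74, -19.12, -34.03]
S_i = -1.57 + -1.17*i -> [-1.57, -2.74, -3.91, -5.08, -6.25]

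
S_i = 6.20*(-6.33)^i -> [6.2, -39.25, 248.43, -1572.54, 9954.2]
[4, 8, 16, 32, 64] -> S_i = 4*2^i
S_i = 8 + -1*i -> [8, 7, 6, 5, 4]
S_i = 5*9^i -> [5, 45, 405, 3645, 32805]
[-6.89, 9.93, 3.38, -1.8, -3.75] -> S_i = Random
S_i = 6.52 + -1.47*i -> [6.52, 5.05, 3.58, 2.11, 0.64]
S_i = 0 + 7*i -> [0, 7, 14, 21, 28]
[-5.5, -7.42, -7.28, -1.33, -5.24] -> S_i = Random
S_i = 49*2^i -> [49, 98, 196, 392, 784]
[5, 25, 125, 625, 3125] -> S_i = 5*5^i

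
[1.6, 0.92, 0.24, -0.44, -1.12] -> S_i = 1.60 + -0.68*i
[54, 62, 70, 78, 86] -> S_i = 54 + 8*i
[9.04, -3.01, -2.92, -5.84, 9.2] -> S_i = Random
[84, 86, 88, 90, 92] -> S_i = 84 + 2*i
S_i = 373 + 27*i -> [373, 400, 427, 454, 481]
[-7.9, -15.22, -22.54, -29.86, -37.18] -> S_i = -7.90 + -7.32*i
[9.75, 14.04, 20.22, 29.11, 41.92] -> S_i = 9.75*1.44^i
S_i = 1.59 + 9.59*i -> [1.59, 11.18, 20.77, 30.36, 39.95]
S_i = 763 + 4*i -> [763, 767, 771, 775, 779]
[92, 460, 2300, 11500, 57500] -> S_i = 92*5^i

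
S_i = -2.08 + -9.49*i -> [-2.08, -11.57, -21.06, -30.55, -40.04]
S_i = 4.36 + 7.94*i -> [4.36, 12.3, 20.24, 28.18, 36.12]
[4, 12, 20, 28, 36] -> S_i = 4 + 8*i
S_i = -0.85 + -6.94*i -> [-0.85, -7.79, -14.73, -21.67, -28.61]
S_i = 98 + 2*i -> [98, 100, 102, 104, 106]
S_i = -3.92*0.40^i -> [-3.92, -1.57, -0.63, -0.25, -0.1]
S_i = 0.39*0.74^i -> [0.39, 0.29, 0.21, 0.16, 0.12]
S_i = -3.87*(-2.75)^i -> [-3.87, 10.64, -29.27, 80.48, -221.33]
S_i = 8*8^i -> [8, 64, 512, 4096, 32768]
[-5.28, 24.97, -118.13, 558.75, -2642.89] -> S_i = -5.28*(-4.73)^i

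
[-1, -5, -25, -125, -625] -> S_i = -1*5^i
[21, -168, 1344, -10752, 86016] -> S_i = 21*-8^i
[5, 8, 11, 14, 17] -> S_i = 5 + 3*i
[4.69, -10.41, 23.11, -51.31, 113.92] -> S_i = 4.69*(-2.22)^i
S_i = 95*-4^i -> [95, -380, 1520, -6080, 24320]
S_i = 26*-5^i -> [26, -130, 650, -3250, 16250]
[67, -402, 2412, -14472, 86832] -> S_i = 67*-6^i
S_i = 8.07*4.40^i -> [8.07, 35.51, 156.24, 687.43, 3024.71]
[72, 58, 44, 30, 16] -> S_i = 72 + -14*i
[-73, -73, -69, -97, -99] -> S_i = Random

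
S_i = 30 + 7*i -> [30, 37, 44, 51, 58]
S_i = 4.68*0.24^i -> [4.68, 1.12, 0.27, 0.06, 0.02]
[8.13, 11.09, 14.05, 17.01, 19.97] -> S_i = 8.13 + 2.96*i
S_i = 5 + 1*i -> [5, 6, 7, 8, 9]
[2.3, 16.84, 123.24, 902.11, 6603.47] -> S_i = 2.30*7.32^i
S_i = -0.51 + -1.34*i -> [-0.51, -1.85, -3.19, -4.53, -5.87]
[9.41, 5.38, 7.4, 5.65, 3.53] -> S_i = Random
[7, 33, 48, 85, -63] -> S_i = Random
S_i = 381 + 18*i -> [381, 399, 417, 435, 453]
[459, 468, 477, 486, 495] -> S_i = 459 + 9*i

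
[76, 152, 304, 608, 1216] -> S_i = 76*2^i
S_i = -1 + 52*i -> [-1, 51, 103, 155, 207]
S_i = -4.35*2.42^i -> [-4.35, -10.53, -25.48, -61.65, -149.19]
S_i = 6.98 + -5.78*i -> [6.98, 1.2, -4.58, -10.36, -16.14]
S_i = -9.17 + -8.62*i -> [-9.17, -17.79, -26.41, -35.03, -43.65]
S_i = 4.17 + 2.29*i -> [4.17, 6.46, 8.75, 11.04, 13.33]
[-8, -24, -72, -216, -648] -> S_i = -8*3^i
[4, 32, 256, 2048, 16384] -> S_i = 4*8^i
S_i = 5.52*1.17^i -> [5.52, 6.46, 7.56, 8.84, 10.34]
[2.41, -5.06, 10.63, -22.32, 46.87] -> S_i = 2.41*(-2.10)^i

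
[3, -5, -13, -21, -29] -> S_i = 3 + -8*i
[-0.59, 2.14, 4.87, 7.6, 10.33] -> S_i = -0.59 + 2.73*i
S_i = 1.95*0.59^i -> [1.95, 1.15, 0.68, 0.4, 0.24]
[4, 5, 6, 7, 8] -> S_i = 4 + 1*i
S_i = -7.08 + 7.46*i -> [-7.08, 0.38, 7.84, 15.3, 22.76]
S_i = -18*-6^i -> [-18, 108, -648, 3888, -23328]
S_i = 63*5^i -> [63, 315, 1575, 7875, 39375]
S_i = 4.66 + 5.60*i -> [4.66, 10.26, 15.86, 21.46, 27.06]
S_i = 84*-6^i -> [84, -504, 3024, -18144, 108864]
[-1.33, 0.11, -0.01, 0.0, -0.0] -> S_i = -1.33*(-0.08)^i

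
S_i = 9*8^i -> [9, 72, 576, 4608, 36864]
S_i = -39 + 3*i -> [-39, -36, -33, -30, -27]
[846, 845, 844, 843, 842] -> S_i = 846 + -1*i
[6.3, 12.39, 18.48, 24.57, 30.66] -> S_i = 6.30 + 6.09*i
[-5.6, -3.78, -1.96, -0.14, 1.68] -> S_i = -5.60 + 1.82*i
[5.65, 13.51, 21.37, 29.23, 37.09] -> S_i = 5.65 + 7.86*i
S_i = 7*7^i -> [7, 49, 343, 2401, 16807]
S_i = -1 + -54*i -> [-1, -55, -109, -163, -217]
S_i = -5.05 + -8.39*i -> [-5.05, -13.44, -21.83, -30.22, -38.61]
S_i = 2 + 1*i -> [2, 3, 4, 5, 6]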